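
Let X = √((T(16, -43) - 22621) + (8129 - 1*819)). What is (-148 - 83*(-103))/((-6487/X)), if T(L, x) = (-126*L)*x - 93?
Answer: -16802*√17821/6487 ≈ -345.77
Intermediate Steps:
T(L, x) = -93 - 126*L*x (T(L, x) = -126*L*x - 93 = -93 - 126*L*x)
X = 2*√17821 (X = √(((-93 - 126*16*(-43)) - 22621) + (8129 - 1*819)) = √(((-93 + 86688) - 22621) + (8129 - 819)) = √((86595 - 22621) + 7310) = √(63974 + 7310) = √71284 = 2*√17821 ≈ 266.99)
(-148 - 83*(-103))/((-6487/X)) = (-148 - 83*(-103))/((-6487*√17821/35642)) = (-148 + 8549)/((-6487*√17821/35642)) = 8401/((-6487*√17821/35642)) = 8401*(-2*√17821/6487) = -16802*√17821/6487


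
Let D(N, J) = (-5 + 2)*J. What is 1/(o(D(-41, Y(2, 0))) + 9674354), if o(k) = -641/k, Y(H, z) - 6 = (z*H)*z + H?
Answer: 24/232185137 ≈ 1.0337e-7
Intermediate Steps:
Y(H, z) = 6 + H + H*z**2 (Y(H, z) = 6 + ((z*H)*z + H) = 6 + ((H*z)*z + H) = 6 + (H*z**2 + H) = 6 + (H + H*z**2) = 6 + H + H*z**2)
D(N, J) = -3*J
1/(o(D(-41, Y(2, 0))) + 9674354) = 1/(-641*(-1/(3*(6 + 2 + 2*0**2))) + 9674354) = 1/(-641*(-1/(3*(6 + 2 + 2*0))) + 9674354) = 1/(-641*(-1/(3*(6 + 2 + 0))) + 9674354) = 1/(-641/((-3*8)) + 9674354) = 1/(-641/(-24) + 9674354) = 1/(-641*(-1/24) + 9674354) = 1/(641/24 + 9674354) = 1/(232185137/24) = 24/232185137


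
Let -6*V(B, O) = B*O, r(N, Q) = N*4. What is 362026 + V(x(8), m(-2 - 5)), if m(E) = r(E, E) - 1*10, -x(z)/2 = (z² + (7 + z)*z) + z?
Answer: 359594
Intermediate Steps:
r(N, Q) = 4*N
x(z) = -2*z - 2*z² - 2*z*(7 + z) (x(z) = -2*((z² + (7 + z)*z) + z) = -2*((z² + z*(7 + z)) + z) = -2*(z + z² + z*(7 + z)) = -2*z - 2*z² - 2*z*(7 + z))
m(E) = -10 + 4*E (m(E) = 4*E - 1*10 = 4*E - 10 = -10 + 4*E)
V(B, O) = -B*O/6
362026 + V(x(8), m(-2 - 5)) = 362026 - (-4*8*(4 + 8))*(-10 + 4*(-2 - 5))/6 = 362026 - (-4*8*12)*(-10 + 4*(-7))/6 = 362026 - ⅙*(-384)*(-10 - 28) = 362026 - ⅙*(-384)*(-38) = 362026 - 2432 = 359594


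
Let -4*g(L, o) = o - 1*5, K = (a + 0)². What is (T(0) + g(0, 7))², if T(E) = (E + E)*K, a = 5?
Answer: ¼ ≈ 0.25000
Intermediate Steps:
K = 25 (K = (5 + 0)² = 5² = 25)
T(E) = 50*E (T(E) = (E + E)*25 = (2*E)*25 = 50*E)
g(L, o) = 5/4 - o/4 (g(L, o) = -(o - 1*5)/4 = -(o - 5)/4 = -(-5 + o)/4 = 5/4 - o/4)
(T(0) + g(0, 7))² = (50*0 + (5/4 - ¼*7))² = (0 + (5/4 - 7/4))² = (0 - ½)² = (-½)² = ¼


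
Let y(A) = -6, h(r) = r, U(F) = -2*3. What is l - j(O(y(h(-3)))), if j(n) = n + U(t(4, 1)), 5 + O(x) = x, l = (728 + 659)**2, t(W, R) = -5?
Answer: 1923786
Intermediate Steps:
U(F) = -6
l = 1923769 (l = 1387**2 = 1923769)
O(x) = -5 + x
j(n) = -6 + n (j(n) = n - 6 = -6 + n)
l - j(O(y(h(-3)))) = 1923769 - (-6 + (-5 - 6)) = 1923769 - (-6 - 11) = 1923769 - 1*(-17) = 1923769 + 17 = 1923786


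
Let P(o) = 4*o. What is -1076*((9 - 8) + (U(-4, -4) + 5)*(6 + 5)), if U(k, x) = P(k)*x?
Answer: -817760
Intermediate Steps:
U(k, x) = 4*k*x (U(k, x) = (4*k)*x = 4*k*x)
-1076*((9 - 8) + (U(-4, -4) + 5)*(6 + 5)) = -1076*((9 - 8) + (4*(-4)*(-4) + 5)*(6 + 5)) = -1076*(1 + (64 + 5)*11) = -1076*(1 + 69*11) = -1076*(1 + 759) = -1076*760 = -817760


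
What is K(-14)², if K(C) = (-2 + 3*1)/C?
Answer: 1/196 ≈ 0.0051020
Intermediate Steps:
K(C) = 1/C (K(C) = (-2 + 3)/C = 1/C)
K(-14)² = (1/(-14))² = (-1/14)² = 1/196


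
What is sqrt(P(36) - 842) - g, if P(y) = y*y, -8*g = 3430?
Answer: 1715/4 + sqrt(454) ≈ 450.06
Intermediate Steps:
g = -1715/4 (g = -1/8*3430 = -1715/4 ≈ -428.75)
P(y) = y**2
sqrt(P(36) - 842) - g = sqrt(36**2 - 842) - 1*(-1715/4) = sqrt(1296 - 842) + 1715/4 = sqrt(454) + 1715/4 = 1715/4 + sqrt(454)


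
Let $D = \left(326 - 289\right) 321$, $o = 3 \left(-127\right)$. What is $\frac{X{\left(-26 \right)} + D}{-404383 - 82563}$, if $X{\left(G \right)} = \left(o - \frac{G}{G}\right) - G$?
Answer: $- \frac{11521}{486946} \approx -0.02366$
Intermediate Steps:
$o = -381$
$X{\left(G \right)} = -382 - G$ ($X{\left(G \right)} = \left(-381 - \frac{G}{G}\right) - G = \left(-381 - 1\right) - G = -382 - G$)
$D = 11877$ ($D = 37 \cdot 321 = 11877$)
$\frac{X{\left(-26 \right)} + D}{-404383 - 82563} = \frac{\left(-382 - -26\right) + 11877}{-404383 - 82563} = \frac{\left(-382 + 26\right) + 11877}{-486946} = \left(-356 + 11877\right) \left(- \frac{1}{486946}\right) = 11521 \left(- \frac{1}{486946}\right) = - \frac{11521}{486946}$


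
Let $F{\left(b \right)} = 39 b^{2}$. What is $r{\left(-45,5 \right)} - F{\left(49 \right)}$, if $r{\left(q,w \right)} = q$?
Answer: $-93684$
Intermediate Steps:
$r{\left(-45,5 \right)} - F{\left(49 \right)} = -45 - 39 \cdot 49^{2} = -45 - 39 \cdot 2401 = -45 - 93639 = -93684$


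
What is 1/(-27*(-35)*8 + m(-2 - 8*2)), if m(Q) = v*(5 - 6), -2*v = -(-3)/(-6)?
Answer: 4/30239 ≈ 0.00013228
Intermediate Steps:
v = ¼ (v = -(-1)*(-3/(-6))/2 = -(-1)*(-3*(-⅙))/2 = -(-1)/(2*2) = -½*(-½) = ¼ ≈ 0.25000)
m(Q) = -¼ (m(Q) = (5 - 6)/4 = (¼)*(-1) = -¼)
1/(-27*(-35)*8 + m(-2 - 8*2)) = 1/(-27*(-35)*8 - ¼) = 1/(945*8 - ¼) = 1/(7560 - ¼) = 1/(30239/4) = 4/30239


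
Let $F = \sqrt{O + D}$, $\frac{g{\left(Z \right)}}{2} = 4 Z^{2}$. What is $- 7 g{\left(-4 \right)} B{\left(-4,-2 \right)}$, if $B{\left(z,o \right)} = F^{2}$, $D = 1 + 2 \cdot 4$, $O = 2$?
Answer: $-9856$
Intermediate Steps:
$g{\left(Z \right)} = 8 Z^{2}$ ($g{\left(Z \right)} = 2 \cdot 4 Z^{2} = 8 Z^{2}$)
$D = 9$ ($D = 1 + 8 = 9$)
$F = \sqrt{11}$ ($F = \sqrt{2 + 9} = \sqrt{11} \approx 3.3166$)
$B{\left(z,o \right)} = 11$ ($B{\left(z,o \right)} = \left(\sqrt{11}\right)^{2} = 11$)
$- 7 g{\left(-4 \right)} B{\left(-4,-2 \right)} = - 7 \cdot 8 \left(-4\right)^{2} \cdot 11 = - 7 \cdot 8 \cdot 16 \cdot 11 = \left(-7\right) 128 \cdot 11 = \left(-896\right) 11 = -9856$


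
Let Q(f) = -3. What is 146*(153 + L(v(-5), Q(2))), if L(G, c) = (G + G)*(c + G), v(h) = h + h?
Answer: 60298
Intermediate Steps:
v(h) = 2*h
L(G, c) = 2*G*(G + c) (L(G, c) = (2*G)*(G + c) = 2*G*(G + c))
146*(153 + L(v(-5), Q(2))) = 146*(153 + 2*(2*(-5))*(2*(-5) - 3)) = 146*(153 + 2*(-10)*(-10 - 3)) = 146*(153 + 2*(-10)*(-13)) = 146*(153 + 260) = 146*413 = 60298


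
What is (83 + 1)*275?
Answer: 23100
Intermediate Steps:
(83 + 1)*275 = 84*275 = 23100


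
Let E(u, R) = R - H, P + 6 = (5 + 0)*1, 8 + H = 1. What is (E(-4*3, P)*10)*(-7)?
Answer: -420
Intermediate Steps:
H = -7 (H = -8 + 1 = -7)
P = -1 (P = -6 + (5 + 0)*1 = -6 + 5*1 = -6 + 5 = -1)
E(u, R) = 7 + R (E(u, R) = R - 1*(-7) = R + 7 = 7 + R)
(E(-4*3, P)*10)*(-7) = ((7 - 1)*10)*(-7) = (6*10)*(-7) = 60*(-7) = -420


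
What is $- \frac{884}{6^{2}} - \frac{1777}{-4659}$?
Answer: $- \frac{337882}{13977} \approx -24.174$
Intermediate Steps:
$- \frac{884}{6^{2}} - \frac{1777}{-4659} = - \frac{884}{36} - - \frac{1777}{4659} = \left(-884\right) \frac{1}{36} + \frac{1777}{4659} = - \frac{221}{9} + \frac{1777}{4659} = - \frac{337882}{13977}$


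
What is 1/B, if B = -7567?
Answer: -1/7567 ≈ -0.00013215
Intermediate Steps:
1/B = 1/(-7567) = -1/7567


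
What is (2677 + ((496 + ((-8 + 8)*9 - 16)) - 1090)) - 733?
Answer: 1334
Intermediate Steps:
(2677 + ((496 + ((-8 + 8)*9 - 16)) - 1090)) - 733 = (2677 + ((496 + (0*9 - 16)) - 1090)) - 733 = (2677 + ((496 + (0 - 16)) - 1090)) - 733 = (2677 + ((496 - 16) - 1090)) - 733 = (2677 + (480 - 1090)) - 733 = (2677 - 610) - 733 = 2067 - 733 = 1334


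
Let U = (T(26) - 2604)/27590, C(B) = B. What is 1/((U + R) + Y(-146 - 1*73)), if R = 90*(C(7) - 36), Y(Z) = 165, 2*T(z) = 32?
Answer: -13795/33730069 ≈ -0.00040898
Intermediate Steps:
T(z) = 16 (T(z) = (1/2)*32 = 16)
R = -2610 (R = 90*(7 - 36) = 90*(-29) = -2610)
U = -1294/13795 (U = (16 - 2604)/27590 = -2588*1/27590 = -1294/13795 ≈ -0.093802)
1/((U + R) + Y(-146 - 1*73)) = 1/((-1294/13795 - 2610) + 165) = 1/(-36006244/13795 + 165) = 1/(-33730069/13795) = -13795/33730069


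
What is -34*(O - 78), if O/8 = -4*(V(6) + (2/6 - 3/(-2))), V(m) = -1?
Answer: 10676/3 ≈ 3558.7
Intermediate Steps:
O = -80/3 (O = 8*(-4*(-1 + (2/6 - 3/(-2)))) = 8*(-4*(-1 + (2*(1/6) - 3*(-1/2)))) = 8*(-4*(-1 + (1/3 + 3/2))) = 8*(-4*(-1 + 11/6)) = 8*(-4*5/6) = 8*(-10/3) = -80/3 ≈ -26.667)
-34*(O - 78) = -34*(-80/3 - 78) = -34*(-314/3) = 10676/3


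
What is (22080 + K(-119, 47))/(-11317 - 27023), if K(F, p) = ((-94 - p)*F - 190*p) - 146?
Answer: -29783/38340 ≈ -0.77681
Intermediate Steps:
K(F, p) = -146 - 190*p + F*(-94 - p) (K(F, p) = (F*(-94 - p) - 190*p) - 146 = (-190*p + F*(-94 - p)) - 146 = -146 - 190*p + F*(-94 - p))
(22080 + K(-119, 47))/(-11317 - 27023) = (22080 + (-146 - 190*47 - 94*(-119) - 1*(-119)*47))/(-11317 - 27023) = (22080 + (-146 - 8930 + 11186 + 5593))/(-38340) = (22080 + 7703)*(-1/38340) = 29783*(-1/38340) = -29783/38340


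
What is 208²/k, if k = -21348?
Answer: -10816/5337 ≈ -2.0266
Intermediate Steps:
208²/k = 208²/(-21348) = 43264*(-1/21348) = -10816/5337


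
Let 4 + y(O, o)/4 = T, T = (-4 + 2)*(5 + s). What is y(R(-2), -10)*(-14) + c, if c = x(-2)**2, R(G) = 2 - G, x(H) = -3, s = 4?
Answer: 1241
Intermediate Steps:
T = -18 (T = (-4 + 2)*(5 + 4) = -2*9 = -18)
c = 9 (c = (-3)**2 = 9)
y(O, o) = -88 (y(O, o) = -16 + 4*(-18) = -16 - 72 = -88)
y(R(-2), -10)*(-14) + c = -88*(-14) + 9 = 1232 + 9 = 1241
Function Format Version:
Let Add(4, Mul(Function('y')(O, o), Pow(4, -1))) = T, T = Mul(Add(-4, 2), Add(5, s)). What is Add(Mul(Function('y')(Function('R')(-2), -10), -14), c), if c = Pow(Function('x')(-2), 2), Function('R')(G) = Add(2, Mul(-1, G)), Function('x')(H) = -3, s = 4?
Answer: 1241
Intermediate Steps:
T = -18 (T = Mul(Add(-4, 2), Add(5, 4)) = Mul(-2, 9) = -18)
c = 9 (c = Pow(-3, 2) = 9)
Function('y')(O, o) = -88 (Function('y')(O, o) = Add(-16, Mul(4, -18)) = Add(-16, -72) = -88)
Add(Mul(Function('y')(Function('R')(-2), -10), -14), c) = Add(Mul(-88, -14), 9) = Add(1232, 9) = 1241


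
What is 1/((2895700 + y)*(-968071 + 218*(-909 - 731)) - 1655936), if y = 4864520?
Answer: -1/10286879445956 ≈ -9.7211e-14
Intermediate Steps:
1/((2895700 + y)*(-968071 + 218*(-909 - 731)) - 1655936) = 1/((2895700 + 4864520)*(-968071 + 218*(-909 - 731)) - 1655936) = 1/(7760220*(-968071 + 218*(-1640)) - 1655936) = 1/(7760220*(-968071 - 357520) - 1655936) = 1/(7760220*(-1325591) - 1655936) = 1/(-10286877790020 - 1655936) = 1/(-10286879445956) = -1/10286879445956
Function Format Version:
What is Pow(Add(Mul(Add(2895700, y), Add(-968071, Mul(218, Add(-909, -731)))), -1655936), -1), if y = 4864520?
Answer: Rational(-1, 10286879445956) ≈ -9.7211e-14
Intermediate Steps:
Pow(Add(Mul(Add(2895700, y), Add(-968071, Mul(218, Add(-909, -731)))), -1655936), -1) = Pow(Add(Mul(Add(2895700, 4864520), Add(-968071, Mul(218, Add(-909, -731)))), -1655936), -1) = Pow(Add(Mul(7760220, Add(-968071, Mul(218, -1640))), -1655936), -1) = Pow(Add(Mul(7760220, Add(-968071, -357520)), -1655936), -1) = Pow(Add(Mul(7760220, -1325591), -1655936), -1) = Pow(Add(-10286877790020, -1655936), -1) = Pow(-10286879445956, -1) = Rational(-1, 10286879445956)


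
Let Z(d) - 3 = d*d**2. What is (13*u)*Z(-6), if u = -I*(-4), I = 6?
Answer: -66456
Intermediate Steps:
u = 24 (u = -1*6*(-4) = -6*(-4) = 24)
Z(d) = 3 + d**3 (Z(d) = 3 + d*d**2 = 3 + d**3)
(13*u)*Z(-6) = (13*24)*(3 + (-6)**3) = 312*(3 - 216) = 312*(-213) = -66456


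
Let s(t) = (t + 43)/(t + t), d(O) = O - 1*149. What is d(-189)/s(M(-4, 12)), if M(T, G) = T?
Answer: 208/3 ≈ 69.333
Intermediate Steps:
d(O) = -149 + O (d(O) = O - 149 = -149 + O)
s(t) = (43 + t)/(2*t) (s(t) = (43 + t)/((2*t)) = (43 + t)*(1/(2*t)) = (43 + t)/(2*t))
d(-189)/s(M(-4, 12)) = (-149 - 189)/(((½)*(43 - 4)/(-4))) = -338/((½)*(-¼)*39) = -338/(-39/8) = -338*(-8/39) = 208/3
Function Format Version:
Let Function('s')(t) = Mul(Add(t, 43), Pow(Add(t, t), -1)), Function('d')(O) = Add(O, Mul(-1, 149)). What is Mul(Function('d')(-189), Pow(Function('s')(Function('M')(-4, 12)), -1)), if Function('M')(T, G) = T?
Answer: Rational(208, 3) ≈ 69.333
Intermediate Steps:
Function('d')(O) = Add(-149, O) (Function('d')(O) = Add(O, -149) = Add(-149, O))
Function('s')(t) = Mul(Rational(1, 2), Pow(t, -1), Add(43, t)) (Function('s')(t) = Mul(Add(43, t), Pow(Mul(2, t), -1)) = Mul(Add(43, t), Mul(Rational(1, 2), Pow(t, -1))) = Mul(Rational(1, 2), Pow(t, -1), Add(43, t)))
Mul(Function('d')(-189), Pow(Function('s')(Function('M')(-4, 12)), -1)) = Mul(Add(-149, -189), Pow(Mul(Rational(1, 2), Pow(-4, -1), Add(43, -4)), -1)) = Mul(-338, Pow(Mul(Rational(1, 2), Rational(-1, 4), 39), -1)) = Mul(-338, Pow(Rational(-39, 8), -1)) = Mul(-338, Rational(-8, 39)) = Rational(208, 3)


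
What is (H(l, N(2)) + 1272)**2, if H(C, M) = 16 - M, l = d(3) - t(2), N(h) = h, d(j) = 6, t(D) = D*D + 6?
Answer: 1653796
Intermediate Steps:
t(D) = 6 + D**2 (t(D) = D**2 + 6 = 6 + D**2)
l = -4 (l = 6 - (6 + 2**2) = 6 - (6 + 4) = 6 - 1*10 = 6 - 10 = -4)
(H(l, N(2)) + 1272)**2 = ((16 - 1*2) + 1272)**2 = ((16 - 2) + 1272)**2 = (14 + 1272)**2 = 1286**2 = 1653796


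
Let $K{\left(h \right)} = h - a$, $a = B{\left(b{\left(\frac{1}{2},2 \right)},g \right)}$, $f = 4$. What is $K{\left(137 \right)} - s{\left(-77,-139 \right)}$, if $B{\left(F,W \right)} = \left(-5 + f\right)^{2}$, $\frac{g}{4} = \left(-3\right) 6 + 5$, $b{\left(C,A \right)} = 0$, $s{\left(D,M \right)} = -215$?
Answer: $351$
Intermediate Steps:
$g = -52$ ($g = 4 \left(\left(-3\right) 6 + 5\right) = 4 \left(-18 + 5\right) = 4 \left(-13\right) = -52$)
$B{\left(F,W \right)} = 1$ ($B{\left(F,W \right)} = \left(-5 + 4\right)^{2} = \left(-1\right)^{2} = 1$)
$a = 1$
$K{\left(h \right)} = -1 + h$ ($K{\left(h \right)} = h - 1 = -1 + h$)
$K{\left(137 \right)} - s{\left(-77,-139 \right)} = \left(-1 + 137\right) - -215 = 136 + 215 = 351$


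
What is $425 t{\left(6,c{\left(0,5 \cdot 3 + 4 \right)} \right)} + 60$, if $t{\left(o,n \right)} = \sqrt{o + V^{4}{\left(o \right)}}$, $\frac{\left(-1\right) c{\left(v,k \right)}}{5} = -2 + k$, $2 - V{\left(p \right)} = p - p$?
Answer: $60 + 425 \sqrt{22} \approx 2053.4$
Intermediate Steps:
$V{\left(p \right)} = 2$ ($V{\left(p \right)} = 2 - \left(p - p\right) = 2 - 0 = 2 + 0 = 2$)
$c{\left(v,k \right)} = 10 - 5 k$ ($c{\left(v,k \right)} = - 5 \left(-2 + k\right) = 10 - 5 k$)
$t{\left(o,n \right)} = \sqrt{16 + o}$ ($t{\left(o,n \right)} = \sqrt{o + 2^{4}} = \sqrt{o + 16} = \sqrt{16 + o}$)
$425 t{\left(6,c{\left(0,5 \cdot 3 + 4 \right)} \right)} + 60 = 425 \sqrt{16 + 6} + 60 = 425 \sqrt{22} + 60 = 60 + 425 \sqrt{22}$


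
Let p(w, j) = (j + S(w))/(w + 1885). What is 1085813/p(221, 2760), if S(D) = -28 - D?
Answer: 28231138/31 ≈ 9.1068e+5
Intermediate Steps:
p(w, j) = (-28 + j - w)/(1885 + w) (p(w, j) = (j + (-28 - w))/(w + 1885) = (-28 + j - w)/(1885 + w))
1085813/p(221, 2760) = 1085813/(((-28 + 2760 - 1*221)/(1885 + 221))) = 1085813/(((-28 + 2760 - 221)/2106)) = 1085813/(((1/2106)*2511)) = 1085813/(31/26) = 1085813*(26/31) = 28231138/31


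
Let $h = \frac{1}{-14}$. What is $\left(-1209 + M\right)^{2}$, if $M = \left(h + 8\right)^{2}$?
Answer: $\frac{50464477449}{38416} \approx 1.3136 \cdot 10^{6}$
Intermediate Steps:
$h = - \frac{1}{14} \approx -0.071429$
$M = \frac{12321}{196}$ ($M = \left(- \frac{1}{14} + 8\right)^{2} = \left(\frac{111}{14}\right)^{2} = \frac{12321}{196} \approx 62.862$)
$\left(-1209 + M\right)^{2} = \left(-1209 + \frac{12321}{196}\right)^{2} = \left(- \frac{224643}{196}\right)^{2} = \frac{50464477449}{38416}$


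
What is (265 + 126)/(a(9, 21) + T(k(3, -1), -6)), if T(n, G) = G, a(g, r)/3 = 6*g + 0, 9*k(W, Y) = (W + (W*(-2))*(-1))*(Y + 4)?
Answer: 391/156 ≈ 2.5064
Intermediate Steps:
k(W, Y) = W*(4 + Y)/3 (k(W, Y) = ((W + (W*(-2))*(-1))*(Y + 4))/9 = ((W - 2*W*(-1))*(4 + Y))/9 = ((W + 2*W)*(4 + Y))/9 = ((3*W)*(4 + Y))/9 = (3*W*(4 + Y))/9 = W*(4 + Y)/3)
a(g, r) = 18*g (a(g, r) = 3*(6*g + 0) = 3*(6*g) = 18*g)
(265 + 126)/(a(9, 21) + T(k(3, -1), -6)) = (265 + 126)/(18*9 - 6) = 391/(162 - 6) = 391/156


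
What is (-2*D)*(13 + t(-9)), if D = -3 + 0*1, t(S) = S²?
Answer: 564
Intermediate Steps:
D = -3 (D = -3 + 0 = -3)
(-2*D)*(13 + t(-9)) = (-2*(-3))*(13 + (-9)²) = 6*(13 + 81) = 6*94 = 564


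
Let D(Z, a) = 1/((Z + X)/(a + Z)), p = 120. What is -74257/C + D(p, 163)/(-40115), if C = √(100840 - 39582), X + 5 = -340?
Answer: 283/9025875 - 74257*√61258/61258 ≈ -300.02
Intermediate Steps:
X = -345 (X = -5 - 340 = -345)
C = √61258 ≈ 247.50
D(Z, a) = (Z + a)/(-345 + Z) (D(Z, a) = 1/((Z - 345)/(a + Z)) = 1/((-345 + Z)/(Z + a)) = (Z + a)/(-345 + Z))
-74257/C + D(p, 163)/(-40115) = -74257*√61258/61258 + ((120 + 163)/(-345 + 120))/(-40115) = -74257*√61258/61258 + (283/(-225))*(-1/40115) = -74257*√61258/61258 - 1/225*283*(-1/40115) = -74257*√61258/61258 - 283/225*(-1/40115) = -74257*√61258/61258 + 283/9025875 = 283/9025875 - 74257*√61258/61258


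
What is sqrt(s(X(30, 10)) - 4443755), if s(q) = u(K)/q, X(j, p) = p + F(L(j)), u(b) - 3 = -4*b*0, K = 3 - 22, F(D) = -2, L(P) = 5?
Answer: I*sqrt(71100074)/4 ≈ 2108.0*I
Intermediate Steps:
K = -19
u(b) = 3 (u(b) = 3 - 4*b*0 = 3 + 0 = 3)
X(j, p) = -2 + p (X(j, p) = p - 2 = -2 + p)
s(q) = 3/q
sqrt(s(X(30, 10)) - 4443755) = sqrt(3/(-2 + 10) - 4443755) = sqrt(3/8 - 4443755) = sqrt(-35550037/8) = I*sqrt(71100074)/4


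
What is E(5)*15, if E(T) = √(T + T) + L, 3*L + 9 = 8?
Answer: -5 + 15*√10 ≈ 42.434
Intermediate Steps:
L = -⅓ (L = -3 + (⅓)*8 = -3 + 8/3 = -⅓ ≈ -0.33333)
E(T) = -⅓ + √2*√T (E(T) = √(T + T) - ⅓ = √(2*T) - ⅓ = √2*√T - ⅓ = -⅓ + √2*√T)
E(5)*15 = (-⅓ + √2*√5)*15 = (-⅓ + √10)*15 = -5 + 15*√10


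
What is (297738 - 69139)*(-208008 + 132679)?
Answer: -17220134071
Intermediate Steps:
(297738 - 69139)*(-208008 + 132679) = 228599*(-75329) = -17220134071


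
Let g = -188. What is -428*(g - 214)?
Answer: 172056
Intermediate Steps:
-428*(g - 214) = -428*(-188 - 214) = -428*(-402) = 172056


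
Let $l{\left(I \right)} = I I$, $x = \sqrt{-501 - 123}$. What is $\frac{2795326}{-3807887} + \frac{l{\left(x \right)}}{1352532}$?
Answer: $- \frac{315261998910}{429190751657} \approx -0.73455$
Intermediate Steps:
$x = 4 i \sqrt{39}$ ($x = \sqrt{-624} = 4 i \sqrt{39} \approx 24.98 i$)
$l{\left(I \right)} = I^{2}$
$\frac{2795326}{-3807887} + \frac{l{\left(x \right)}}{1352532} = \frac{2795326}{-3807887} + \frac{\left(4 i \sqrt{39}\right)^{2}}{1352532} = 2795326 \left(- \frac{1}{3807887}\right) - \frac{52}{112711} = - \frac{2795326}{3807887} - \frac{52}{112711} = - \frac{315261998910}{429190751657}$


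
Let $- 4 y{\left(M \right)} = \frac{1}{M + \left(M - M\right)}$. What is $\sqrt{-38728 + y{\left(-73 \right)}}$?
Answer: $\frac{5 i \sqrt{33021039}}{146} \approx 196.79 i$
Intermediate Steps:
$y{\left(M \right)} = - \frac{1}{4 M}$ ($y{\left(M \right)} = - \frac{1}{4 \left(M + \left(M - M\right)\right)} = - \frac{1}{4 \left(M + 0\right)} = - \frac{1}{4 M}$)
$\sqrt{-38728 + y{\left(-73 \right)}} = \sqrt{-38728 - \frac{1}{4 \left(-73\right)}} = \sqrt{-38728 - - \frac{1}{292}} = \sqrt{-38728 + \frac{1}{292}} = \sqrt{- \frac{11308575}{292}} = \frac{5 i \sqrt{33021039}}{146}$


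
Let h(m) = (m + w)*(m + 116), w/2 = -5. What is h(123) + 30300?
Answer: 57307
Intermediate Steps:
w = -10 (w = 2*(-5) = -10)
h(m) = (-10 + m)*(116 + m) (h(m) = (m - 10)*(m + 116) = (-10 + m)*(116 + m))
h(123) + 30300 = (-1160 + 123² + 106*123) + 30300 = (-1160 + 15129 + 13038) + 30300 = 27007 + 30300 = 57307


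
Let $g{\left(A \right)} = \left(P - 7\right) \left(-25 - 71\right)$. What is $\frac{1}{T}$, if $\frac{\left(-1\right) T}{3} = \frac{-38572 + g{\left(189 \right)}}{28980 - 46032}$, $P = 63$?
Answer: $- \frac{1421}{10987} \approx -0.12933$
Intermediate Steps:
$g{\left(A \right)} = -5376$ ($g{\left(A \right)} = \left(63 - 7\right) \left(-25 - 71\right) = 56 \left(-96\right) = -5376$)
$T = - \frac{10987}{1421}$ ($T = - 3 \frac{-38572 - 5376}{28980 - 46032} = - 3 \left(- \frac{43948}{-17052}\right) = - 3 \left(\left(-43948\right) \left(- \frac{1}{17052}\right)\right) = \left(-3\right) \frac{10987}{4263} = - \frac{10987}{1421} \approx -7.7319$)
$\frac{1}{T} = \frac{1}{- \frac{10987}{1421}} = - \frac{1421}{10987}$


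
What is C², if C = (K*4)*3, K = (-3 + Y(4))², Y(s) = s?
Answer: 144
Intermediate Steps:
K = 1 (K = (-3 + 4)² = 1² = 1)
C = 12 (C = (1*4)*3 = 4*3 = 12)
C² = 12² = 144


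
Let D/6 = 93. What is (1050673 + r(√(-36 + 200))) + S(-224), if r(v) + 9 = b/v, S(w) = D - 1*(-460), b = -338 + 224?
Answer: 1051682 - 57*√41/41 ≈ 1.0517e+6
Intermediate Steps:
D = 558 (D = 6*93 = 558)
b = -114
S(w) = 1018 (S(w) = 558 - 1*(-460) = 558 + 460 = 1018)
r(v) = -9 - 114/v
(1050673 + r(√(-36 + 200))) + S(-224) = (1050673 + (-9 - 114/√(-36 + 200))) + 1018 = (1050673 + (-9 - 114*√41/82)) + 1018 = (1050673 + (-9 - 57*√41/41)) + 1018 = (1050664 - 57*√41/41) + 1018 = 1051682 - 57*√41/41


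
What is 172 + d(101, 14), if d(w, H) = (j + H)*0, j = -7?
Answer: 172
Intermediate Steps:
d(w, H) = 0 (d(w, H) = (-7 + H)*0 = 0)
172 + d(101, 14) = 172 + 0 = 172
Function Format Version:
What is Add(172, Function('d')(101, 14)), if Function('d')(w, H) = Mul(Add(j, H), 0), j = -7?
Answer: 172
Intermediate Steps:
Function('d')(w, H) = 0 (Function('d')(w, H) = Mul(Add(-7, H), 0) = 0)
Add(172, Function('d')(101, 14)) = Add(172, 0) = 172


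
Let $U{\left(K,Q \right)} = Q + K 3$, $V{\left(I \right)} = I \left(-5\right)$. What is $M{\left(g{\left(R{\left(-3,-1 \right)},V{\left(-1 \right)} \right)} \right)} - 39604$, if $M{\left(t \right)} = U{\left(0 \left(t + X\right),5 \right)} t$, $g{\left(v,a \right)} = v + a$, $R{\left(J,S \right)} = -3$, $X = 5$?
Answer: $-39594$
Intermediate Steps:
$V{\left(I \right)} = - 5 I$
$g{\left(v,a \right)} = a + v$
$U{\left(K,Q \right)} = Q + 3 K$
$M{\left(t \right)} = 5 t$ ($M{\left(t \right)} = \left(5 + 3 \cdot 0 \left(t + 5\right)\right) t = \left(5 + 3 \cdot 0 \left(5 + t\right)\right) t = \left(5 + 3 \cdot 0\right) t = \left(5 + 0\right) t = 5 t$)
$M{\left(g{\left(R{\left(-3,-1 \right)},V{\left(-1 \right)} \right)} \right)} - 39604 = 5 \left(\left(-5\right) \left(-1\right) - 3\right) - 39604 = 5 \left(5 - 3\right) - 39604 = 5 \cdot 2 - 39604 = 10 - 39604 = -39594$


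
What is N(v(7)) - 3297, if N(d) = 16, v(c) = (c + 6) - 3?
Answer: -3281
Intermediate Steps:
v(c) = 3 + c (v(c) = (6 + c) - 3 = 3 + c)
N(v(7)) - 3297 = 16 - 3297 = -3281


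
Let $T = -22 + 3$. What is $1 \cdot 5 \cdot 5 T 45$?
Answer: $-21375$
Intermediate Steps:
$T = -19$
$1 \cdot 5 \cdot 5 T 45 = 1 \cdot 5 \cdot 5 \left(-19\right) 45 = 5 \cdot 5 \left(-19\right) 45 = 25 \left(-19\right) 45 = \left(-475\right) 45 = -21375$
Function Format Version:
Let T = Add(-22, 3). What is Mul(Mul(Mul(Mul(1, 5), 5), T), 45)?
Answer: -21375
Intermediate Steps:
T = -19
Mul(Mul(Mul(Mul(1, 5), 5), T), 45) = Mul(Mul(Mul(Mul(1, 5), 5), -19), 45) = Mul(Mul(Mul(5, 5), -19), 45) = Mul(Mul(25, -19), 45) = Mul(-475, 45) = -21375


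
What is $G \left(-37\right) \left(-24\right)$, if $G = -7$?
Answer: $-6216$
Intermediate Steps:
$G \left(-37\right) \left(-24\right) = \left(-7\right) \left(-37\right) \left(-24\right) = 259 \left(-24\right) = -6216$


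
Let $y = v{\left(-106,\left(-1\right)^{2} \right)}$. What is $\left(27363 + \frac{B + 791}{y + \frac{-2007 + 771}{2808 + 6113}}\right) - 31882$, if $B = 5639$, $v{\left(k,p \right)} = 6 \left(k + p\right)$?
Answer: $- \frac{12730383442}{2810733} \approx -4529.2$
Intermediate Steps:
$v{\left(k,p \right)} = 6 k + 6 p$
$y = -630$ ($y = 6 \left(-106\right) + 6 \left(-1\right)^{2} = -636 + 6 \cdot 1 = -636 + 6 = -630$)
$\left(27363 + \frac{B + 791}{y + \frac{-2007 + 771}{2808 + 6113}}\right) - 31882 = \left(27363 + \frac{5639 + 791}{-630 + \frac{-2007 + 771}{2808 + 6113}}\right) - 31882 = \left(27363 + \frac{6430}{-630 - \frac{1236}{8921}}\right) - 31882 = \left(27363 + \frac{6430}{- \frac{5621466}{8921}}\right) - 31882 = \left(27363 + 6430 \left(- \frac{8921}{5621466}\right)\right) - 31882 = \left(27363 - \frac{28681015}{2810733}\right) - 31882 = \frac{76881406064}{2810733} - 31882 = - \frac{12730383442}{2810733}$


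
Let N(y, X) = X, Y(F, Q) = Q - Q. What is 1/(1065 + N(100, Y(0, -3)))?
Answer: 1/1065 ≈ 0.00093897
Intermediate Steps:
Y(F, Q) = 0
1/(1065 + N(100, Y(0, -3))) = 1/(1065 + 0) = 1/1065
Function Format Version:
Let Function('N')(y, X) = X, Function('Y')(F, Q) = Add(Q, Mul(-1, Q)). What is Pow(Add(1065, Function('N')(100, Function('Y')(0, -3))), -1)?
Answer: Rational(1, 1065) ≈ 0.00093897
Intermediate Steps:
Function('Y')(F, Q) = 0
Pow(Add(1065, Function('N')(100, Function('Y')(0, -3))), -1) = Pow(Add(1065, 0), -1) = Pow(1065, -1) = Rational(1, 1065)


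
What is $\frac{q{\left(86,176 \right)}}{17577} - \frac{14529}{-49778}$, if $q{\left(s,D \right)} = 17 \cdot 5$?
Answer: $\frac{259607363}{874947906} \approx 0.29671$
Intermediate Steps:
$q{\left(s,D \right)} = 85$
$\frac{q{\left(86,176 \right)}}{17577} - \frac{14529}{-49778} = \frac{85}{17577} - \frac{14529}{-49778} = 85 \cdot \frac{1}{17577} - - \frac{14529}{49778} = \frac{85}{17577} + \frac{14529}{49778} = \frac{259607363}{874947906}$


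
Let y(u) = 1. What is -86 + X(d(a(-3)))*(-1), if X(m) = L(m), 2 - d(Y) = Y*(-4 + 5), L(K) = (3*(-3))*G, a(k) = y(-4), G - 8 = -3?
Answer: -41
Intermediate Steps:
G = 5 (G = 8 - 3 = 5)
a(k) = 1
L(K) = -45 (L(K) = (3*(-3))*5 = -9*5 = -45)
d(Y) = 2 - Y (d(Y) = 2 - Y*(-4 + 5) = 2 - Y)
X(m) = -45
-86 + X(d(a(-3)))*(-1) = -86 - 45*(-1) = -86 + 45 = -41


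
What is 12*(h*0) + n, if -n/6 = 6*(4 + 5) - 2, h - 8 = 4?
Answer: -312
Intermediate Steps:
h = 12 (h = 8 + 4 = 12)
n = -312 (n = -6*(6*(4 + 5) - 2) = -6*(6*9 - 2) = -6*(54 - 2) = -6*52 = -312)
12*(h*0) + n = 12*(12*0) - 312 = 12*0 - 312 = 0 - 312 = -312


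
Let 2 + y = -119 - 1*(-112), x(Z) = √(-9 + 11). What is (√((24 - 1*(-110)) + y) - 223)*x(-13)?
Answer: √2*(-223 + 5*√5) ≈ -299.56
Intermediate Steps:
x(Z) = √2
y = -9 (y = -2 + (-119 - 1*(-112)) = -2 + (-119 + 112) = -2 - 7 = -9)
(√((24 - 1*(-110)) + y) - 223)*x(-13) = (√((24 - 1*(-110)) - 9) - 223)*√2 = (√((24 + 110) - 9) - 223)*√2 = (√(134 - 9) - 223)*√2 = (√125 - 223)*√2 = (5*√5 - 223)*√2 = (-223 + 5*√5)*√2 = √2*(-223 + 5*√5)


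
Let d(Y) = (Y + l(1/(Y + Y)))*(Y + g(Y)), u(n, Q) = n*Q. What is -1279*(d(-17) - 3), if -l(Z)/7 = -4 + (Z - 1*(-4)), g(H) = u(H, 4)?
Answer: -3643871/2 ≈ -1.8219e+6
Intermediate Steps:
u(n, Q) = Q*n
g(H) = 4*H
l(Z) = -7*Z (l(Z) = -7*(-4 + (Z - 1*(-4))) = -7*(-4 + (Z + 4)) = -7*(-4 + (4 + Z)) = -7*Z)
d(Y) = 5*Y*(Y - 7/(2*Y)) (d(Y) = (Y - 7/(Y + Y))*(Y + 4*Y) = (Y - 7*1/(2*Y))*(5*Y) = (Y - 7/(2*Y))*(5*Y) = 5*Y*(Y - 7/(2*Y)))
-1279*(d(-17) - 3) = -1279*((-35/2 + 5*(-17)²) - 3) = -1279*((-35/2 + 5*289) - 3) = -1279*((-35/2 + 1445) - 3) = -1279*(2855/2 - 3) = -1279*2849/2 = -3643871/2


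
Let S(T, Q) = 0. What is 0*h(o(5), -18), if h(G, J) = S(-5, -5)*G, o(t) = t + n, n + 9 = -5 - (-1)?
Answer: 0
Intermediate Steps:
n = -13 (n = -9 + (-5 - (-1)) = -9 + (-5 - 1*(-1)) = -9 + (-5 + 1) = -9 - 4 = -13)
o(t) = -13 + t (o(t) = t - 13 = -13 + t)
h(G, J) = 0 (h(G, J) = 0*G = 0)
0*h(o(5), -18) = 0*0 = 0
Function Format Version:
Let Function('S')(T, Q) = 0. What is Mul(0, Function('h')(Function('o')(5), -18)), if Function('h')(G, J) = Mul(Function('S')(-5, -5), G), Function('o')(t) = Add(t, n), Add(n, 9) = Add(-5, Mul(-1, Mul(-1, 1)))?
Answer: 0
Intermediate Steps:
n = -13 (n = Add(-9, Add(-5, Mul(-1, Mul(-1, 1)))) = Add(-9, Add(-5, Mul(-1, -1))) = Add(-9, Add(-5, 1)) = Add(-9, -4) = -13)
Function('o')(t) = Add(-13, t) (Function('o')(t) = Add(t, -13) = Add(-13, t))
Function('h')(G, J) = 0 (Function('h')(G, J) = Mul(0, G) = 0)
Mul(0, Function('h')(Function('o')(5), -18)) = Mul(0, 0) = 0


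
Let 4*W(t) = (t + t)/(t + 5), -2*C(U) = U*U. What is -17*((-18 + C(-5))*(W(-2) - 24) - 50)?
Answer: -70601/6 ≈ -11767.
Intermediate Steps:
C(U) = -U**2/2 (C(U) = -U*U/2 = -U**2/2)
W(t) = t/(2*(5 + t)) (W(t) = ((t + t)/(t + 5))/4 = ((2*t)/(5 + t))/4 = (2*t/(5 + t))/4 = t/(2*(5 + t)))
-17*((-18 + C(-5))*(W(-2) - 24) - 50) = -17*((-18 - 1/2*(-5)**2)*((1/2)*(-2)/(5 - 2) - 24) - 50) = -17*((-18 - 1/2*25)*((1/2)*(-2)/3 - 24) - 50) = -17*((-18 - 25/2)*((1/2)*(-2)*(1/3) - 24) - 50) = -17*(-61*(-1/3 - 24)/2 - 50) = -17*(-61/2*(-73/3) - 50) = -17*(4453/6 - 50) = -17*4153/6 = -70601/6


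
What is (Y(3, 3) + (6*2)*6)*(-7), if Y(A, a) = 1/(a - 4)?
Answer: -497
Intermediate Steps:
Y(A, a) = 1/(-4 + a)
(Y(3, 3) + (6*2)*6)*(-7) = (1/(-4 + 3) + (6*2)*6)*(-7) = (1/(-1) + 12*6)*(-7) = (-1 + 72)*(-7) = 71*(-7) = -497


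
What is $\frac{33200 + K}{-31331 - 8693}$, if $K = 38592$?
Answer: $- \frac{8974}{5003} \approx -1.7937$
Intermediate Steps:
$\frac{33200 + K}{-31331 - 8693} = \frac{33200 + 38592}{-31331 - 8693} = \frac{71792}{-40024} = 71792 \left(- \frac{1}{40024}\right) = - \frac{8974}{5003}$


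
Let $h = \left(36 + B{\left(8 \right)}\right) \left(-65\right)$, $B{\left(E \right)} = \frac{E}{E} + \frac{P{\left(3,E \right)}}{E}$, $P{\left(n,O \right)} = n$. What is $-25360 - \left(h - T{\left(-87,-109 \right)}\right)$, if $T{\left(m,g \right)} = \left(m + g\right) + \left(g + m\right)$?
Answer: $- \frac{186581}{8} \approx -23323.0$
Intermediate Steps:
$T{\left(m,g \right)} = 2 g + 2 m$ ($T{\left(m,g \right)} = \left(g + m\right) + \left(g + m\right) = 2 g + 2 m$)
$B{\left(E \right)} = 1 + \frac{3}{E}$ ($B{\left(E \right)} = \frac{E}{E} + \frac{3}{E} = 1 + \frac{3}{E}$)
$h = - \frac{19435}{8}$ ($h = \left(36 + \frac{3 + 8}{8}\right) \left(-65\right) = \left(36 + \frac{1}{8} \cdot 11\right) \left(-65\right) = \left(36 + \frac{11}{8}\right) \left(-65\right) = \frac{299}{8} \left(-65\right) = - \frac{19435}{8} \approx -2429.4$)
$-25360 - \left(h - T{\left(-87,-109 \right)}\right) = -25360 + \left(\left(2 \left(-109\right) + 2 \left(-87\right)\right) - - \frac{19435}{8}\right) = -25360 + \left(\left(-218 - 174\right) + \frac{19435}{8}\right) = -25360 + \left(-392 + \frac{19435}{8}\right) = -25360 + \frac{16299}{8} = - \frac{186581}{8}$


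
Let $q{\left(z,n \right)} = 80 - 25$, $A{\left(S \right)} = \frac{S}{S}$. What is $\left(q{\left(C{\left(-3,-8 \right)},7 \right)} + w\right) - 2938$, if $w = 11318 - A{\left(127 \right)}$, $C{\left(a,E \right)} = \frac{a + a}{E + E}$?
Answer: $8434$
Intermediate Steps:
$C{\left(a,E \right)} = \frac{a}{E}$ ($C{\left(a,E \right)} = \frac{2 a}{2 E} = 2 a \frac{1}{2 E} = \frac{a}{E}$)
$A{\left(S \right)} = 1$
$w = 11317$ ($w = 11318 - 1 = 11317$)
$q{\left(z,n \right)} = 55$
$\left(q{\left(C{\left(-3,-8 \right)},7 \right)} + w\right) - 2938 = \left(55 + 11317\right) - 2938 = 11372 - 2938 = 8434$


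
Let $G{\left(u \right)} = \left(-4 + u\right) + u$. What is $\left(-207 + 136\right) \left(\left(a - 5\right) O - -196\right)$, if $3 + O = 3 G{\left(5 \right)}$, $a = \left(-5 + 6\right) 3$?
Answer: $-11786$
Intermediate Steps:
$G{\left(u \right)} = -4 + 2 u$
$a = 3$ ($a = 1 \cdot 3 = 3$)
$O = 15$ ($O = -3 + 3 \left(-4 + 2 \cdot 5\right) = -3 + 3 \left(-4 + 10\right) = -3 + 3 \cdot 6 = -3 + 18 = 15$)
$\left(-207 + 136\right) \left(\left(a - 5\right) O - -196\right) = \left(-207 + 136\right) \left(\left(3 - 5\right) 15 - -196\right) = - 71 \left(\left(-2\right) 15 + 196\right) = - 71 \left(-30 + 196\right) = \left(-71\right) 166 = -11786$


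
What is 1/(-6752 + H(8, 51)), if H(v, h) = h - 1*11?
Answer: -1/6712 ≈ -0.00014899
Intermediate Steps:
H(v, h) = -11 + h (H(v, h) = h - 11 = -11 + h)
1/(-6752 + H(8, 51)) = 1/(-6752 + (-11 + 51)) = 1/(-6752 + 40) = 1/(-6712) = -1/6712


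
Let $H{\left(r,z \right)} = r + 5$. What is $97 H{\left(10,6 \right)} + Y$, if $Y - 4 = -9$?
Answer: $1450$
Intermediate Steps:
$Y = -5$ ($Y = 4 - 9 = -5$)
$H{\left(r,z \right)} = 5 + r$
$97 H{\left(10,6 \right)} + Y = 97 \left(5 + 10\right) - 5 = 97 \cdot 15 - 5 = 1455 - 5 = 1450$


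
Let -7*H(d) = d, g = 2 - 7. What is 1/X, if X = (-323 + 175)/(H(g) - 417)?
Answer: 1457/518 ≈ 2.8127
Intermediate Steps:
g = -5
H(d) = -d/7
X = 518/1457 (X = (-323 + 175)/(-1/7*(-5) - 417) = -148/(5/7 - 417) = -148/(-2914/7) = -148*(-7/2914) = 518/1457 ≈ 0.35553)
1/X = 1/(518/1457) = 1457/518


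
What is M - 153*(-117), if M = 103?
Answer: 18004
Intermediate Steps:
M - 153*(-117) = 103 - 153*(-117) = 103 + 17901 = 18004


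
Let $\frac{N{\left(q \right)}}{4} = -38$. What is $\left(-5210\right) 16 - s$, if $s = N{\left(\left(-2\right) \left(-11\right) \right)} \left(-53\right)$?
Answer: $-91416$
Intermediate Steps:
$N{\left(q \right)} = -152$ ($N{\left(q \right)} = 4 \left(-38\right) = -152$)
$s = 8056$ ($s = \left(-152\right) \left(-53\right) = 8056$)
$\left(-5210\right) 16 - s = \left(-5210\right) 16 - 8056 = -83360 - 8056 = -91416$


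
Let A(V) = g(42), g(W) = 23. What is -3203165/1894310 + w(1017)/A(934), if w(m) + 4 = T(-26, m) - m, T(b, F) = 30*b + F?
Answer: -311762367/8713826 ≈ -35.778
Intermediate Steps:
T(b, F) = F + 30*b
w(m) = -784 (w(m) = -4 + ((m + 30*(-26)) - m) = -4 + ((m - 780) - m) = -4 + ((-780 + m) - m) = -4 - 780 = -784)
A(V) = 23
-3203165/1894310 + w(1017)/A(934) = -3203165/1894310 - 784/23 = -3203165*1/1894310 - 784*1/23 = -640633/378862 - 784/23 = -311762367/8713826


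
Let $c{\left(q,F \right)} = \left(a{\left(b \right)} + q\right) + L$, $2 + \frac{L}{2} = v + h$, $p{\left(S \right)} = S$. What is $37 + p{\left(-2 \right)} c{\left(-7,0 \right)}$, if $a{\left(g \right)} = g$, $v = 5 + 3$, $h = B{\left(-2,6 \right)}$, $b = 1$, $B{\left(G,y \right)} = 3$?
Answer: $13$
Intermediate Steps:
$h = 3$
$v = 8$
$L = 18$ ($L = -4 + 2 \left(8 + 3\right) = -4 + 2 \cdot 11 = -4 + 22 = 18$)
$c{\left(q,F \right)} = 19 + q$ ($c{\left(q,F \right)} = \left(1 + q\right) + 18 = 19 + q$)
$37 + p{\left(-2 \right)} c{\left(-7,0 \right)} = 37 - 2 \left(19 - 7\right) = 37 - 24 = 13$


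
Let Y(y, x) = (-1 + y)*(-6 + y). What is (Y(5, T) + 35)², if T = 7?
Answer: 961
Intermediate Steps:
(Y(5, T) + 35)² = ((6 + 5² - 7*5) + 35)² = ((6 + 25 - 35) + 35)² = (-4 + 35)² = 31² = 961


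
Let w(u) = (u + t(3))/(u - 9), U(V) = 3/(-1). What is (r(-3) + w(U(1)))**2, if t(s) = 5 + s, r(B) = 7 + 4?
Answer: 16129/144 ≈ 112.01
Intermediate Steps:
r(B) = 11
U(V) = -3 (U(V) = 3*(-1) = -3)
w(u) = (8 + u)/(-9 + u) (w(u) = (u + (5 + 3))/(u - 9) = (u + 8)/(-9 + u) = (8 + u)/(-9 + u))
(r(-3) + w(U(1)))**2 = (11 + (8 - 3)/(-9 - 3))**2 = (11 + 5/(-12))**2 = (11 - 1/12*5)**2 = (11 - 5/12)**2 = (127/12)**2 = 16129/144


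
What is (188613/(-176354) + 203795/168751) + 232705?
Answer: 6925284864826137/29759913854 ≈ 2.3271e+5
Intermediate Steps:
(188613/(-176354) + 203795/168751) + 232705 = (188613*(-1/176354) + 203795*(1/168751)) + 232705 = (-188613/176354 + 203795/168751) + 232705 = 4111431067/29759913854 + 232705 = 6925284864826137/29759913854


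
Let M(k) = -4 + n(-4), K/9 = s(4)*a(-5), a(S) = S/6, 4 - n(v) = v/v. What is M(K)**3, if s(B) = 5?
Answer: -1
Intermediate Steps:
n(v) = 3 (n(v) = 4 - v/v = 4 - 1*1 = 4 - 1 = 3)
a(S) = S/6 (a(S) = S*(1/6) = S/6)
K = -75/2 (K = 9*(5*((1/6)*(-5))) = 9*(5*(-5/6)) = 9*(-25/6) = -75/2 ≈ -37.500)
M(k) = -1 (M(k) = -4 + 3 = -1)
M(K)**3 = (-1)**3 = -1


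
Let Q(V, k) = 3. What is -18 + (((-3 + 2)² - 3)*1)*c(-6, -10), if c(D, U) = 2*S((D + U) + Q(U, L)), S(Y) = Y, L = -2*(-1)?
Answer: 34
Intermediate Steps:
L = 2
c(D, U) = 6 + 2*D + 2*U (c(D, U) = 2*((D + U) + 3) = 2*(3 + D + U) = 6 + 2*D + 2*U)
-18 + (((-3 + 2)² - 3)*1)*c(-6, -10) = -18 + (((-3 + 2)² - 3)*1)*(6 + 2*(-6) + 2*(-10)) = -18 + (((-1)² - 3)*1)*(6 - 12 - 20) = -18 + ((1 - 3)*1)*(-26) = -18 - 2*1*(-26) = -18 - 2*(-26) = -18 + 52 = 34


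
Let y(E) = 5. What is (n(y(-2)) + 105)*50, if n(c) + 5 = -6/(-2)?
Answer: 5150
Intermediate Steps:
n(c) = -2 (n(c) = -5 - 6/(-2) = -5 - 6*(-1/2) = -5 + 3 = -2)
(n(y(-2)) + 105)*50 = (-2 + 105)*50 = 103*50 = 5150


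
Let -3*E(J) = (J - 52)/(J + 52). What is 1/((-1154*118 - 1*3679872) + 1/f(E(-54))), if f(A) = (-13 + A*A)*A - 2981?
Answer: -223163/851599827199 ≈ -2.6205e-7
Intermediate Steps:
E(J) = -(-52 + J)/(3*(52 + J)) (E(J) = -(J - 52)/(3*(J + 52)) = -(-52 + J)/(3*(52 + J)))
f(A) = -2981 + A*(-13 + A²) (f(A) = (-13 + A²)*A - 2981 = A*(-13 + A²) - 2981 = -2981 + A*(-13 + A²))
1/((-1154*118 - 1*3679872) + 1/f(E(-54))) = 1/((-1154*118 - 1*3679872) + 1/(-2981 + ((52 - 1*(-54))/(3*(52 - 54)))³ - 13*(52 - 1*(-54))/(3*(52 - 54)))) = 1/((-136172 - 3679872) + 1/(-2981 + ((⅓)*(52 + 54)/(-2))³ - 13*(52 + 54)/(3*(-2)))) = 1/(-3816044 + 1/(-2981 + ((⅓)*(-½)*106)³ - 13*(-1)*106/(3*2))) = 1/(-3816044 + 1/(-2981 + (-53/3)³ - 13*(-53/3))) = 1/(-3816044 + 1/(-2981 - 148877/27 + 689/3)) = 1/(-3816044 + 1/(-223163/27)) = 1/(-3816044 - 27/223163) = 1/(-851599827199/223163) = -223163/851599827199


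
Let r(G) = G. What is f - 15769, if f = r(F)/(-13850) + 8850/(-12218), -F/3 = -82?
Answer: -667136179957/42304825 ≈ -15770.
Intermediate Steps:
F = 246 (F = -3*(-82) = 246)
f = -31394532/42304825 (f = 246/(-13850) + 8850/(-12218) = 246*(-1/13850) + 8850*(-1/12218) = -123/6925 - 4425/6109 = -31394532/42304825 ≈ -0.74210)
f - 15769 = -31394532/42304825 - 15769 = -667136179957/42304825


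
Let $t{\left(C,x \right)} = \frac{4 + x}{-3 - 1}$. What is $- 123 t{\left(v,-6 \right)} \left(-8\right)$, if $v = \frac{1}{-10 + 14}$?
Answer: $492$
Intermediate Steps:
$v = \frac{1}{4} \approx 0.25$
$t{\left(C,x \right)} = -1 - \frac{x}{4}$ ($t{\left(C,x \right)} = \frac{4 + x}{-4} = \left(4 + x\right) \left(- \frac{1}{4}\right) = -1 - \frac{x}{4}$)
$- 123 t{\left(v,-6 \right)} \left(-8\right) = - 123 \left(-1 - - \frac{3}{2}\right) \left(-8\right) = - 123 \left(-1 + \frac{3}{2}\right) \left(-8\right) = \left(-123\right) \frac{1}{2} \left(-8\right) = \left(- \frac{123}{2}\right) \left(-8\right) = 492$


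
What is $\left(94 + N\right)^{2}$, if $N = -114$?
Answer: $400$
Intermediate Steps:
$\left(94 + N\right)^{2} = \left(94 - 114\right)^{2} = \left(-20\right)^{2} = 400$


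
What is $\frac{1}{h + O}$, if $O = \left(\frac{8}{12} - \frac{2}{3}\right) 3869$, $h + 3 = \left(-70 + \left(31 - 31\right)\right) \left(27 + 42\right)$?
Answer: $- \frac{1}{4833} \approx -0.00020691$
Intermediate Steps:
$h = -4833$ ($h = -3 + \left(-70 + \left(31 - 31\right)\right) \left(27 + 42\right) = -3 + \left(-70 + 0\right) 69 = -3 - 4830 = -4833$)
$O = 0$ ($O = \left(8 \cdot \frac{1}{12} - \frac{2}{3}\right) 3869 = \left(\frac{2}{3} - \frac{2}{3}\right) 3869 = 0 \cdot 3869 = 0$)
$\frac{1}{h + O} = \frac{1}{-4833 + 0} = \frac{1}{-4833} = - \frac{1}{4833}$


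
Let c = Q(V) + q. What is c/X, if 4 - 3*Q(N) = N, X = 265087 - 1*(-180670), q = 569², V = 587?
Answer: 57100/78663 ≈ 0.72588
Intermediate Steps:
q = 323761
X = 445757 (X = 265087 + 180670 = 445757)
Q(N) = 4/3 - N/3
c = 970700/3 (c = (4/3 - ⅓*587) + 323761 = (4/3 - 587/3) + 323761 = -583/3 + 323761 = 970700/3 ≈ 3.2357e+5)
c/X = (970700/3)/445757 = (970700/3)*(1/445757) = 57100/78663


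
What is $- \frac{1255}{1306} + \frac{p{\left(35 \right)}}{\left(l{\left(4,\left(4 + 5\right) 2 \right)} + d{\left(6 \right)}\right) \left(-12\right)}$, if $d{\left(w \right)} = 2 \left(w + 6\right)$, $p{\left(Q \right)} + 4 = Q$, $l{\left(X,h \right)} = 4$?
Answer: $- \frac{231083}{219408} \approx -1.0532$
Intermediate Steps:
$p{\left(Q \right)} = -4 + Q$
$d{\left(w \right)} = 12 + 2 w$ ($d{\left(w \right)} = 2 \left(6 + w\right) = 12 + 2 w$)
$- \frac{1255}{1306} + \frac{p{\left(35 \right)}}{\left(l{\left(4,\left(4 + 5\right) 2 \right)} + d{\left(6 \right)}\right) \left(-12\right)} = - \frac{1255}{1306} + \frac{-4 + 35}{\left(4 + \left(12 + 2 \cdot 6\right)\right) \left(-12\right)} = \left(-1255\right) \frac{1}{1306} + \frac{31}{\left(4 + \left(12 + 12\right)\right) \left(-12\right)} = - \frac{1255}{1306} + \frac{31}{\left(4 + 24\right) \left(-12\right)} = - \frac{1255}{1306} + \frac{31}{28 \left(-12\right)} = - \frac{1255}{1306} + \frac{31}{-336} = - \frac{1255}{1306} + 31 \left(- \frac{1}{336}\right) = - \frac{1255}{1306} - \frac{31}{336} = - \frac{231083}{219408}$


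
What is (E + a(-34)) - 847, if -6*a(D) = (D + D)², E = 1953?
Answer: 1006/3 ≈ 335.33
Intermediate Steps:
a(D) = -2*D²/3 (a(D) = -(D + D)²/6 = -4*D²/6 = -2*D²/3)
(E + a(-34)) - 847 = (1953 - ⅔*(-34)²) - 847 = (1953 - ⅔*1156) - 847 = (1953 - 2312/3) - 847 = 3547/3 - 847 = 1006/3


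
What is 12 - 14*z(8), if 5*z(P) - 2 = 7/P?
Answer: 79/20 ≈ 3.9500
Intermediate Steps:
z(P) = 2/5 + 7/(5*P) (z(P) = 2/5 + (7/P)/5 = 2/5 + 7/(5*P))
12 - 14*z(8) = 12 - 14*(7 + 2*8)/(5*8) = 12 - 14*(7 + 16)/(5*8) = 12 - 14*23/(5*8) = 12 - 14*23/40 = 12 - 161/20 = 79/20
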